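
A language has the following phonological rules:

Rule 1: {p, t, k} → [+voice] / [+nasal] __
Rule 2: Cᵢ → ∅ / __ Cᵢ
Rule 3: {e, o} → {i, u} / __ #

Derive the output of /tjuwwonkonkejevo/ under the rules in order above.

Rule 1 (post-nasal voicing): /k/ is a voiceless stop immediately after the nasal /n/, so it voices to [g]. /k/ is a voiceless stop immediately after the nasal /n/, so it voices to [g]. /tjuwwonkonkejevo/ → tjuwwongongejevo.
Rule 2 (degemination): /ww/ is a geminate; the first /w/ deletes. /tjuwwongongejevo/ → tjuwongongejevo.
Rule 3 (final vowel raising): /o/ is a mid vowel in word-final position, so it raises to [u]. /tjuwongongejevo/ → tjuwongongejevu.

tjuwongongejevu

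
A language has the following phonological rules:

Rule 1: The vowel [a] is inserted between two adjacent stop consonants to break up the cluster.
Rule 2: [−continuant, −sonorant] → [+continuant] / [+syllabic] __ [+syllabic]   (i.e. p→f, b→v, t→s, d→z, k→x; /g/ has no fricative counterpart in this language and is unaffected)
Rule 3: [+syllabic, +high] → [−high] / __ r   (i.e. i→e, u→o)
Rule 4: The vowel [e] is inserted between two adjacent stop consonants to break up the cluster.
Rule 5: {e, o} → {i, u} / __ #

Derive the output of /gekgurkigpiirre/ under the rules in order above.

Rule 1 (stop-cluster a-epenthesis): /k/ and /g/ form a stop–stop cluster, so [a] is inserted between them. /g/ and /p/ form a stop–stop cluster, so [a] is inserted between them. /gekgurkigpiirre/ → gekagurkigapiirre.
Rule 2 (intervocalic spirantization): /k/ is a stop between vowels /e/ and /a/, so it spirantizes to the fricative [x]. /p/ is a stop between vowels /a/ and /i/, so it spirantizes to the fricative [f]. /gekagurkigapiirre/ → gexagurkigafiirre.
Rule 3 (pre-rhotic lowering): /u/ is a high vowel immediately before /r/, so it lowers to [o]. /i/ is a high vowel immediately before /r/, so it lowers to [e]. /gexagurkigafiirre/ → gexagorkigafierre.
Rule 4 (stop-cluster e-epenthesis): no segment meets the environment; /gexagorkigafierre/ is unchanged.
Rule 5 (final vowel raising): /e/ is a mid vowel in word-final position, so it raises to [i]. /gexagorkigafierre/ → gexagorkigafierri.

gexagorkigafierri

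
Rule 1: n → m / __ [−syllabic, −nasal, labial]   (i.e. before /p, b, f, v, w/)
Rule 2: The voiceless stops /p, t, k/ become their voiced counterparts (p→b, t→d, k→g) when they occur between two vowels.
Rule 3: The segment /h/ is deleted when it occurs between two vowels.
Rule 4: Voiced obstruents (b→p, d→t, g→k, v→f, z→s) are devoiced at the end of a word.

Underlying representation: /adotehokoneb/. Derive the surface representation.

Rule 1 (nasal place assimilation): no segment meets the environment; /adotehokoneb/ is unchanged.
Rule 2 (intervocalic voicing): /t/ is a voiceless stop between vowels /o/ and /e/, so it voices to [d]. /k/ is a voiceless stop between vowels /o/ and /o/, so it voices to [g]. /adotehokoneb/ → adodehogoneb.
Rule 3 (intervocalic h-deletion): /h/ occurs between vowels /e/ and /o/, so it deletes. /adodehogoneb/ → adodeogoneb.
Rule 4 (final devoicing): /b/ is a voiced obstruent in word-final position, so it devoices to [p]. /adodeogoneb/ → adodeogonep.

adodeogonep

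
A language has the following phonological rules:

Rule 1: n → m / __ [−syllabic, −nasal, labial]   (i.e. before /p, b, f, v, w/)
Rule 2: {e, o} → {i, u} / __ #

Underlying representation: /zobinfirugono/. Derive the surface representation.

Rule 1 (nasal place assimilation): /n/ precedes the labial consonant /f/, so it assimilates in place to [m]. /zobinfirugono/ → zobimfirugono.
Rule 2 (final vowel raising): /o/ is a mid vowel in word-final position, so it raises to [u]. /zobimfirugono/ → zobimfirugonu.

zobimfirugonu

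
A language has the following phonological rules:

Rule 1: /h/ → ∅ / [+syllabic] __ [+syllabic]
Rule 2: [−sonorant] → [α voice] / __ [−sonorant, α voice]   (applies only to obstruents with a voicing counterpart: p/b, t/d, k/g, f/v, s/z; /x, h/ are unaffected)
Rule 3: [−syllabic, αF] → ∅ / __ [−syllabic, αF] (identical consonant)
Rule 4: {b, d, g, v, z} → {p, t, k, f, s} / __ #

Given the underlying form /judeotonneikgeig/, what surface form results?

Rule 1 (intervocalic h-deletion): no segment meets the environment; /judeotonneikgeig/ is unchanged.
Rule 2 (regressive voicing assimilation): /k/ precedes the voiced obstruent /g/, so it voices to [g] by assimilation. /judeotonneikgeig/ → judeotonneiggeig.
Rule 3 (degemination): /nn/ is a geminate; the first /n/ deletes. /gg/ is a geminate; the first /g/ deletes. /judeotonneiggeig/ → judeotoneigeig.
Rule 4 (final devoicing): /g/ is a voiced obstruent in word-final position, so it devoices to [k]. /judeotoneigeig/ → judeotoneigeik.

judeotoneigeik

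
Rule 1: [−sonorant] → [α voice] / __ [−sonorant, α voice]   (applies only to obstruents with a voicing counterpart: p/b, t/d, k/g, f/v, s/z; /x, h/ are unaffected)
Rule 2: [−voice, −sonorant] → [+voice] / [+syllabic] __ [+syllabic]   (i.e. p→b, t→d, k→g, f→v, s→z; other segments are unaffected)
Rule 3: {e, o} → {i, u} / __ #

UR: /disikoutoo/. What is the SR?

dizigoudou

Rule 1 (regressive voicing assimilation): no segment meets the environment; /disikoutoo/ is unchanged.
Rule 2 (intervocalic voicing): /s/ is a voiceless obstruent between vowels /i/ and /i/, so it voices to [z]. /k/ is a voiceless obstruent between vowels /i/ and /o/, so it voices to [g]. /t/ is a voiceless obstruent between vowels /u/ and /o/, so it voices to [d]. /disikoutoo/ → dizigoudoo.
Rule 3 (final vowel raising): /o/ is a mid vowel in word-final position, so it raises to [u]. /dizigoudoo/ → dizigoudou.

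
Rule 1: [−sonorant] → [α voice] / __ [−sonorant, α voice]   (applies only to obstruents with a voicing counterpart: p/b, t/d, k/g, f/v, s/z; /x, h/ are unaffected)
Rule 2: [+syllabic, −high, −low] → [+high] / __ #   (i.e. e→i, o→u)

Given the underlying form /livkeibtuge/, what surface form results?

lifkeiptugi

Rule 1 (regressive voicing assimilation): /v/ precedes the voiceless obstruent /k/, so it devoices to [f] by assimilation. /b/ precedes the voiceless obstruent /t/, so it devoices to [p] by assimilation. /livkeibtuge/ → lifkeiptuge.
Rule 2 (final vowel raising): /e/ is a mid vowel in word-final position, so it raises to [i]. /lifkeiptuge/ → lifkeiptugi.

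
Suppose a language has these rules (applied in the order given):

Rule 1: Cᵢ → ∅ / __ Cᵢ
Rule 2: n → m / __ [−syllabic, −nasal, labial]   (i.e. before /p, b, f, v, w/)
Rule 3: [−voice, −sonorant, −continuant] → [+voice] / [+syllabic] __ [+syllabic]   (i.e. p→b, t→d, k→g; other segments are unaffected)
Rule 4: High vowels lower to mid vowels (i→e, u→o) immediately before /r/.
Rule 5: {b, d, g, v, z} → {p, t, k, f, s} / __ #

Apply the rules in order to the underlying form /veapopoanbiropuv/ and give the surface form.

veaboboamberobuf

Rule 1 (degemination): no segment meets the environment; /veapopoanbiropuv/ is unchanged.
Rule 2 (nasal place assimilation): /n/ precedes the labial consonant /b/, so it assimilates in place to [m]. /veapopoanbiropuv/ → veapopoambiropuv.
Rule 3 (intervocalic voicing): /p/ is a voiceless stop between vowels /a/ and /o/, so it voices to [b]. /p/ is a voiceless stop between vowels /o/ and /o/, so it voices to [b]. /p/ is a voiceless stop between vowels /o/ and /u/, so it voices to [b]. /veapopoambiropuv/ → veaboboambirobuv.
Rule 4 (pre-rhotic lowering): /i/ is a high vowel immediately before /r/, so it lowers to [e]. /veaboboambirobuv/ → veaboboamberobuv.
Rule 5 (final devoicing): /v/ is a voiced obstruent in word-final position, so it devoices to [f]. /veaboboamberobuv/ → veaboboamberobuf.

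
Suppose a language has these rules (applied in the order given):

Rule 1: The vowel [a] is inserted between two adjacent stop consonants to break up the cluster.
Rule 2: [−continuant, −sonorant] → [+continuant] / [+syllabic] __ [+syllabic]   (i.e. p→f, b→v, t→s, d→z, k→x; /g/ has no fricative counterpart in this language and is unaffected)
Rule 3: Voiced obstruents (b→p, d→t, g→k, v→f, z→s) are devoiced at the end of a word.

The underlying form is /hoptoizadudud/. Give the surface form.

Rule 1 (stop-cluster a-epenthesis): /p/ and /t/ form a stop–stop cluster, so [a] is inserted between them. /hoptoizadudud/ → hopatoizadudud.
Rule 2 (intervocalic spirantization): /p/ is a stop between vowels /o/ and /a/, so it spirantizes to the fricative [f]. /t/ is a stop between vowels /a/ and /o/, so it spirantizes to the fricative [s]. /d/ is a stop between vowels /a/ and /u/, so it spirantizes to the fricative [z]. /d/ is a stop between vowels /u/ and /u/, so it spirantizes to the fricative [z]. /hopatoizadudud/ → hofasoizazuzud.
Rule 3 (final devoicing): /d/ is a voiced obstruent in word-final position, so it devoices to [t]. /hofasoizazuzud/ → hofasoizazuzut.

hofasoizazuzut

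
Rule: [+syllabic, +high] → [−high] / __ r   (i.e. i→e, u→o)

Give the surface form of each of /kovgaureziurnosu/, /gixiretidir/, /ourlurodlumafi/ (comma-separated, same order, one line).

/kovgaureziurnosu/: /u/ is a high vowel immediately before /r/, so it lowers to [o]. /u/ is a high vowel immediately before /r/, so it lowers to [o]. → [kovgaoreziornosu].
/gixiretidir/: /i/ is a high vowel immediately before /r/, so it lowers to [e]. /i/ is a high vowel immediately before /r/, so it lowers to [e]. → [gixeretider].
/ourlurodlumafi/: /u/ is a high vowel immediately before /r/, so it lowers to [o]. /u/ is a high vowel immediately before /r/, so it lowers to [o]. → [oorlorodlumafi].

kovgaoreziornosu, gixeretider, oorlorodlumafi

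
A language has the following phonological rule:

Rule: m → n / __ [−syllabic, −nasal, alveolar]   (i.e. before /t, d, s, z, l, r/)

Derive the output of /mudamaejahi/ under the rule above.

No segment of /mudamaejahi/ meets the structural description of the rule, so the form surfaces unchanged.

mudamaejahi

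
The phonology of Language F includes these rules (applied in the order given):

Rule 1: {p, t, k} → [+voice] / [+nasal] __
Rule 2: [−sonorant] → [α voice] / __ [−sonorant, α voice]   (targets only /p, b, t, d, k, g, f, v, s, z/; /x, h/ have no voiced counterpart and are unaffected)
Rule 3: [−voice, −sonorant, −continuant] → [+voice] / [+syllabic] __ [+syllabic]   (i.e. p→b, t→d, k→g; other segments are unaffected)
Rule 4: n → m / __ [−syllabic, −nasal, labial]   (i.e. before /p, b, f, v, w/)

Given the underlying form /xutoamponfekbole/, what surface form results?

Rule 1 (post-nasal voicing): /p/ is a voiceless stop immediately after the nasal /m/, so it voices to [b]. /xutoamponfekbole/ → xutoambonfekbole.
Rule 2 (regressive voicing assimilation): /k/ precedes the voiced obstruent /b/, so it voices to [g] by assimilation. /xutoambonfekbole/ → xutoambonfegbole.
Rule 3 (intervocalic voicing): /t/ is a voiceless stop between vowels /u/ and /o/, so it voices to [d]. /xutoambonfegbole/ → xudoambonfegbole.
Rule 4 (nasal place assimilation): /n/ precedes the labial consonant /f/, so it assimilates in place to [m]. /xudoambonfegbole/ → xudoambomfegbole.

xudoambomfegbole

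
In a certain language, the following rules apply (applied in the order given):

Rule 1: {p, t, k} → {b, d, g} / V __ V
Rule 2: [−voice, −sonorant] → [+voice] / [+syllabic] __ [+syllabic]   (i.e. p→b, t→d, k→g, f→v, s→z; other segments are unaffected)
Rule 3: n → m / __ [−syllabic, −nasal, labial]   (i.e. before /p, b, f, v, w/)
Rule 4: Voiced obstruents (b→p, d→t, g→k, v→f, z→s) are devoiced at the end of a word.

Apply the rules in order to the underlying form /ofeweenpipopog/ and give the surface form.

Rule 1 (intervocalic voicing): /p/ is a voiceless stop between vowels /i/ and /o/, so it voices to [b]. /p/ is a voiceless stop between vowels /o/ and /o/, so it voices to [b]. /ofeweenpipopog/ → ofeweenpibobog.
Rule 2 (intervocalic voicing): /f/ is a voiceless obstruent between vowels /o/ and /e/, so it voices to [v]. /ofeweenpibobog/ → oveweenpibobog.
Rule 3 (nasal place assimilation): /n/ precedes the labial consonant /p/, so it assimilates in place to [m]. /oveweenpibobog/ → oveweempibobog.
Rule 4 (final devoicing): /g/ is a voiced obstruent in word-final position, so it devoices to [k]. /oveweempibobog/ → oveweempibobok.

oveweempibobok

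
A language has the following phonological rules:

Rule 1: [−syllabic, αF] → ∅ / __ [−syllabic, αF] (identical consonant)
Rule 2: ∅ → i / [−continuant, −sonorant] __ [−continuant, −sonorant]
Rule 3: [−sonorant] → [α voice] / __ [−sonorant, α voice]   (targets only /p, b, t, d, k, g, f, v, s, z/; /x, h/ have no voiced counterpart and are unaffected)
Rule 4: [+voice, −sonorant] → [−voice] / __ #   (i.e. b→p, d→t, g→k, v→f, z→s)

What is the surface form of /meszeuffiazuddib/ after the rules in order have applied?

Rule 1 (degemination): /ff/ is a geminate; the first /f/ deletes. /dd/ is a geminate; the first /d/ deletes. /meszeuffiazuddib/ → meszeufiazudib.
Rule 2 (stop-cluster i-epenthesis): no segment meets the environment; /meszeufiazudib/ is unchanged.
Rule 3 (regressive voicing assimilation): /s/ precedes the voiced obstruent /z/, so it voices to [z] by assimilation. /meszeufiazudib/ → mezzeufiazudib.
Rule 4 (final devoicing): /b/ is a voiced obstruent in word-final position, so it devoices to [p]. /mezzeufiazudib/ → mezzeufiazudip.

mezzeufiazudip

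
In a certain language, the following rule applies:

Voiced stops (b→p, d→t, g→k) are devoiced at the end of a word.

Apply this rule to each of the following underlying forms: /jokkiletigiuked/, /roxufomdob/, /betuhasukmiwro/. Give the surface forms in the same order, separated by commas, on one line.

jokkiletigiuket, roxufomdop, betuhasukmiwro

/jokkiletigiuked/: /d/ is a voiced stop in word-final position, so it devoices to [t]. → [jokkiletigiuket].
/roxufomdob/: /b/ is a voiced stop in word-final position, so it devoices to [p]. → [roxufomdop].
/betuhasukmiwro/: the rule's environment is not met; surfaces unchanged as [betuhasukmiwro].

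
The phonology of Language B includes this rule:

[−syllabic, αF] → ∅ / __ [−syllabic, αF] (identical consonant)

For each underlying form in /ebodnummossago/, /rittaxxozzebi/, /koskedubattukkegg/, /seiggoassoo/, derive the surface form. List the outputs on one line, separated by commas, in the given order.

ebodnumosago, ritaxozebi, koskedubatukeg, seigoasoo

/ebodnummossago/: /mm/ is a geminate; the first /m/ deletes. /ss/ is a geminate; the first /s/ deletes. → [ebodnumosago].
/rittaxxozzebi/: /tt/ is a geminate; the first /t/ deletes. /xx/ is a geminate; the first /x/ deletes. /zz/ is a geminate; the first /z/ deletes. → [ritaxozebi].
/koskedubattukkegg/: /tt/ is a geminate; the first /t/ deletes. /kk/ is a geminate; the first /k/ deletes. /gg/ is a geminate; the first /g/ deletes. → [koskedubatukeg].
/seiggoassoo/: /gg/ is a geminate; the first /g/ deletes. /ss/ is a geminate; the first /s/ deletes. → [seigoasoo].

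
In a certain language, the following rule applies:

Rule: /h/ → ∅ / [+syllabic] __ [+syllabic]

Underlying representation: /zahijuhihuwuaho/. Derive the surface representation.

/h/ occurs between vowels /a/ and /i/, so it deletes.
/h/ occurs between vowels /u/ and /i/, so it deletes.
/h/ occurs between vowels /i/ and /u/, so it deletes.
/h/ occurs between vowels /a/ and /o/, so it deletes.
Surface form: [zaijuiuwuao].

zaijuiuwuao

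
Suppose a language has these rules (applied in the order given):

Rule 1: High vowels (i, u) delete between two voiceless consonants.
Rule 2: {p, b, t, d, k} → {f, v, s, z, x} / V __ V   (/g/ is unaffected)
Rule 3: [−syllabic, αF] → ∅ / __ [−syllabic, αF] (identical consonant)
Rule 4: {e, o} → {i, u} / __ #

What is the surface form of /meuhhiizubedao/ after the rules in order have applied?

meuhiizuvezau

Rule 1 (high vowel syncope): no segment meets the environment; /meuhhiizubedao/ is unchanged.
Rule 2 (intervocalic spirantization): /b/ is a stop between vowels /u/ and /e/, so it spirantizes to the fricative [v]. /d/ is a stop between vowels /e/ and /a/, so it spirantizes to the fricative [z]. /meuhhiizubedao/ → meuhhiizuvezao.
Rule 3 (degemination): /hh/ is a geminate; the first /h/ deletes. /meuhhiizuvezao/ → meuhiizuvezao.
Rule 4 (final vowel raising): /o/ is a mid vowel in word-final position, so it raises to [u]. /meuhiizuvezao/ → meuhiizuvezau.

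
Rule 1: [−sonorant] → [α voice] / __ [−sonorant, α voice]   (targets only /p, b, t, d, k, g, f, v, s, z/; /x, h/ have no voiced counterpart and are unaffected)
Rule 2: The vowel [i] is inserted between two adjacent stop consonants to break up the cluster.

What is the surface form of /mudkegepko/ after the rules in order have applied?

Rule 1 (regressive voicing assimilation): /d/ precedes the voiceless obstruent /k/, so it devoices to [t] by assimilation. /mudkegepko/ → mutkegepko.
Rule 2 (stop-cluster i-epenthesis): /t/ and /k/ form a stop–stop cluster, so [i] is inserted between them. /p/ and /k/ form a stop–stop cluster, so [i] is inserted between them. /mutkegepko/ → mutikegepiko.

mutikegepiko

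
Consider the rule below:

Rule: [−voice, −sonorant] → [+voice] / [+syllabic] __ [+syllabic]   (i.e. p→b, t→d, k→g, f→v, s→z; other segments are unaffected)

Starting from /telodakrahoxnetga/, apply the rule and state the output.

No segment of /telodakrahoxnetga/ meets the structural description of the rule, so the form surfaces unchanged.

telodakrahoxnetga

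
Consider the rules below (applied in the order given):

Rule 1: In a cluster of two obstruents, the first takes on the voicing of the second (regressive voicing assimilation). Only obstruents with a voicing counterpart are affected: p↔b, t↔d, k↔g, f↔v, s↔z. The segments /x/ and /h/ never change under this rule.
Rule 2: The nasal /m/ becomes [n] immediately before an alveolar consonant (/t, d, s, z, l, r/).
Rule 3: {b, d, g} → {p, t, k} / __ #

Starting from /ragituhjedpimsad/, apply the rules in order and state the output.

Rule 1 (regressive voicing assimilation): /d/ precedes the voiceless obstruent /p/, so it devoices to [t] by assimilation. /ragituhjedpimsad/ → ragituhjetpimsad.
Rule 2 (nasal place assimilation): /m/ precedes the alveolar consonant /s/, so it assimilates in place to [n]. /ragituhjetpimsad/ → ragituhjetpinsad.
Rule 3 (final devoicing): /d/ is a voiced stop in word-final position, so it devoices to [t]. /ragituhjetpinsad/ → ragituhjetpinsat.

ragituhjetpinsat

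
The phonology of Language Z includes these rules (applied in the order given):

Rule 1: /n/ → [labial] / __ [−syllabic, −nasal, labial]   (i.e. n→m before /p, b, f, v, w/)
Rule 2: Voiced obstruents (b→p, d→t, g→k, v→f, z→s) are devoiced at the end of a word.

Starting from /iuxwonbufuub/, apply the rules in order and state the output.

iuxwombufuup

Rule 1 (nasal place assimilation): /n/ precedes the labial consonant /b/, so it assimilates in place to [m]. /iuxwonbufuub/ → iuxwombufuub.
Rule 2 (final devoicing): /b/ is a voiced obstruent in word-final position, so it devoices to [p]. /iuxwombufuub/ → iuxwombufuup.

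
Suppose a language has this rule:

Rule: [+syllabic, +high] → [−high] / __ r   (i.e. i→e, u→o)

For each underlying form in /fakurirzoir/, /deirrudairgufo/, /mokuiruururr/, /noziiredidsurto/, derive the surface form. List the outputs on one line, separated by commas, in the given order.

/fakurirzoir/: /u/ is a high vowel immediately before /r/, so it lowers to [o]. /i/ is a high vowel immediately before /r/, so it lowers to [e]. /i/ is a high vowel immediately before /r/, so it lowers to [e]. → [fakorerzoer].
/deirrudairgufo/: /i/ is a high vowel immediately before /r/, so it lowers to [e]. /i/ is a high vowel immediately before /r/, so it lowers to [e]. → [deerrudaergufo].
/mokuiruururr/: /i/ is a high vowel immediately before /r/, so it lowers to [e]. /u/ is a high vowel immediately before /r/, so it lowers to [o]. /u/ is a high vowel immediately before /r/, so it lowers to [o]. → [mokueruororr].
/noziiredidsurto/: /i/ is a high vowel immediately before /r/, so it lowers to [e]. /u/ is a high vowel immediately before /r/, so it lowers to [o]. → [nozieredidsorto].

fakorerzoer, deerrudaergufo, mokueruororr, nozieredidsorto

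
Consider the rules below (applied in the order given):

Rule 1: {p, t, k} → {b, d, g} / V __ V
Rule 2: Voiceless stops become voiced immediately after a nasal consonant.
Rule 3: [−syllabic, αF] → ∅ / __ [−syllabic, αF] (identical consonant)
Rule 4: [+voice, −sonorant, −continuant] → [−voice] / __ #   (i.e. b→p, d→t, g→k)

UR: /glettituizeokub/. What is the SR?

gletiduizeogup

Rule 1 (intervocalic voicing): /t/ is a voiceless stop between vowels /i/ and /u/, so it voices to [d]. /k/ is a voiceless stop between vowels /o/ and /u/, so it voices to [g]. /glettituizeokub/ → glettiduizeogub.
Rule 2 (post-nasal voicing): no segment meets the environment; /glettiduizeogub/ is unchanged.
Rule 3 (degemination): /tt/ is a geminate; the first /t/ deletes. /glettiduizeogub/ → gletiduizeogub.
Rule 4 (final devoicing): /b/ is a voiced stop in word-final position, so it devoices to [p]. /gletiduizeogub/ → gletiduizeogup.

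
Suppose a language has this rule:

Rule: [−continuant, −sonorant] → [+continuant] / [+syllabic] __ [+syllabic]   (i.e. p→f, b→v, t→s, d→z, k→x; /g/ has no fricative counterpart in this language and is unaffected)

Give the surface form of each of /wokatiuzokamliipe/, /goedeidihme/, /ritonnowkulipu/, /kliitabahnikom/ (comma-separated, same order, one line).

woxasiuzoxamliife, goezeizihme, risonnowkulifu, kliisavahnixom

/wokatiuzokamliipe/: /k/ is a stop between vowels /o/ and /a/, so it spirantizes to the fricative [x]. /t/ is a stop between vowels /a/ and /i/, so it spirantizes to the fricative [s]. /k/ is a stop between vowels /o/ and /a/, so it spirantizes to the fricative [x]. /p/ is a stop between vowels /i/ and /e/, so it spirantizes to the fricative [f]. → [woxasiuzoxamliife].
/goedeidihme/: /d/ is a stop between vowels /e/ and /e/, so it spirantizes to the fricative [z]. /d/ is a stop between vowels /i/ and /i/, so it spirantizes to the fricative [z]. → [goezeizihme].
/ritonnowkulipu/: /t/ is a stop between vowels /i/ and /o/, so it spirantizes to the fricative [s]. /p/ is a stop between vowels /i/ and /u/, so it spirantizes to the fricative [f]. → [risonnowkulifu].
/kliitabahnikom/: /t/ is a stop between vowels /i/ and /a/, so it spirantizes to the fricative [s]. /b/ is a stop between vowels /a/ and /a/, so it spirantizes to the fricative [v]. /k/ is a stop between vowels /i/ and /o/, so it spirantizes to the fricative [x]. → [kliisavahnixom].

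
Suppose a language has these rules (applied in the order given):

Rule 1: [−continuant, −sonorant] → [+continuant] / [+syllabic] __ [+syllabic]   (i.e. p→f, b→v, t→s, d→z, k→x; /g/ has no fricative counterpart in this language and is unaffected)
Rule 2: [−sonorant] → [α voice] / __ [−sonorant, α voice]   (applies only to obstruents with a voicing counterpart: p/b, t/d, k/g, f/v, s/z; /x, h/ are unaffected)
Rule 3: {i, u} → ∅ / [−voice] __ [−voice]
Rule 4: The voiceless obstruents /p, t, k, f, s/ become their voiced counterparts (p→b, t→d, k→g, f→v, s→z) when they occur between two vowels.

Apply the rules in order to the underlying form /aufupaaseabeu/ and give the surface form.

Rule 1 (intervocalic spirantization): /p/ is a stop between vowels /u/ and /a/, so it spirantizes to the fricative [f]. /b/ is a stop between vowels /a/ and /e/, so it spirantizes to the fricative [v]. /aufupaaseabeu/ → aufufaaseaveu.
Rule 2 (regressive voicing assimilation): no segment meets the environment; /aufufaaseaveu/ is unchanged.
Rule 3 (high vowel syncope): /u/ is a high vowel flanked by voiceless consonants /f/ and /f/, so it deletes. /aufufaaseaveu/ → auffaaseaveu.
Rule 4 (intervocalic voicing): /s/ is a voiceless obstruent between vowels /a/ and /e/, so it voices to [z]. /auffaaseaveu/ → auffaazeaveu.

auffaazeaveu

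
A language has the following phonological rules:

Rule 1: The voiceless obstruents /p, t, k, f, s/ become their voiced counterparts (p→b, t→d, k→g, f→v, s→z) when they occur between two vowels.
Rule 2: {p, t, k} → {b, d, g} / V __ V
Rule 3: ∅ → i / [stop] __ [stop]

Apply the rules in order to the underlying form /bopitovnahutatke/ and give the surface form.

Rule 1 (intervocalic voicing): /p/ is a voiceless obstruent between vowels /o/ and /i/, so it voices to [b]. /t/ is a voiceless obstruent between vowels /i/ and /o/, so it voices to [d]. /t/ is a voiceless obstruent between vowels /u/ and /a/, so it voices to [d]. /bopitovnahutatke/ → bobidovnahudatke.
Rule 2 (intervocalic voicing): no segment meets the environment; /bobidovnahudatke/ is unchanged.
Rule 3 (stop-cluster i-epenthesis): /t/ and /k/ form a stop–stop cluster, so [i] is inserted between them. /bobidovnahudatke/ → bobidovnahudatike.

bobidovnahudatike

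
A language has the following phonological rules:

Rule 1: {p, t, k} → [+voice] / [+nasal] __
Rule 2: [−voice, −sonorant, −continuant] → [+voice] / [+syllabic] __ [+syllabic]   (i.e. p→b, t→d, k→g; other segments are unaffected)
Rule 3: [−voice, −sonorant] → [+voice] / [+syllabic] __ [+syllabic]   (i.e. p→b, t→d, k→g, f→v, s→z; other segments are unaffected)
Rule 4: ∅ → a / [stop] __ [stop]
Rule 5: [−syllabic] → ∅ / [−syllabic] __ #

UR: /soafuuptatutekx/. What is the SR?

Rule 1 (post-nasal voicing): no segment meets the environment; /soafuuptatutekx/ is unchanged.
Rule 2 (intervocalic voicing): /t/ is a voiceless stop between vowels /a/ and /u/, so it voices to [d]. /t/ is a voiceless stop between vowels /u/ and /e/, so it voices to [d]. /soafuuptatutekx/ → soafuuptadudekx.
Rule 3 (intervocalic voicing): /f/ is a voiceless obstruent between vowels /a/ and /u/, so it voices to [v]. /soafuuptadudekx/ → soavuuptadudekx.
Rule 4 (stop-cluster a-epenthesis): /p/ and /t/ form a stop–stop cluster, so [a] is inserted between them. /soavuuptadudekx/ → soavuupatadudekx.
Rule 5 (final cluster simplification): /x/ is the second consonant of a word-final cluster /kx/, so it deletes. /soavuupatadudekx/ → soavuupatadudek.

soavuupatadudek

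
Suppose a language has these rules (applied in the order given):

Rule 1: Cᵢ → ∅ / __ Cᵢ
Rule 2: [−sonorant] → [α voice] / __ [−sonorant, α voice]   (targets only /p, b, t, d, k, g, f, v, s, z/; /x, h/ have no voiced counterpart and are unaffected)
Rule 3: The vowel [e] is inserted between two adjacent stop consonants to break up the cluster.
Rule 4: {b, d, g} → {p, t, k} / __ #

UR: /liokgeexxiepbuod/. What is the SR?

liogegeexiebebuot

Rule 1 (degemination): /xx/ is a geminate; the first /x/ deletes. /liokgeexxiepbuod/ → liokgeexiepbuod.
Rule 2 (regressive voicing assimilation): /k/ precedes the voiced obstruent /g/, so it voices to [g] by assimilation. /p/ precedes the voiced obstruent /b/, so it voices to [b] by assimilation. /liokgeexiepbuod/ → lioggeexiebbuod.
Rule 3 (stop-cluster e-epenthesis): /g/ and /g/ form a stop–stop cluster, so [e] is inserted between them. /b/ and /b/ form a stop–stop cluster, so [e] is inserted between them. /lioggeexiebbuod/ → liogegeexiebebuod.
Rule 4 (final devoicing): /d/ is a voiced stop in word-final position, so it devoices to [t]. /liogegeexiebebuod/ → liogegeexiebebuot.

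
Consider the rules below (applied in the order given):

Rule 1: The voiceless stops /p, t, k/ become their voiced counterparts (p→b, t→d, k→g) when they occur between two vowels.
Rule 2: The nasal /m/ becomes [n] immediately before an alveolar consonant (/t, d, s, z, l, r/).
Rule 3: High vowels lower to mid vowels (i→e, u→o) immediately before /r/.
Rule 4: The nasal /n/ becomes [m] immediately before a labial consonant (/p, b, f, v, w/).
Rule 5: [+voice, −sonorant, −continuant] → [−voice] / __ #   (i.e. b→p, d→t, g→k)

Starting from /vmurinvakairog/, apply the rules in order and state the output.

vmorimvagaerok

Rule 1 (intervocalic voicing): /k/ is a voiceless stop between vowels /a/ and /a/, so it voices to [g]. /vmurinvakairog/ → vmurinvagairog.
Rule 2 (nasal place assimilation): no segment meets the environment; /vmurinvagairog/ is unchanged.
Rule 3 (pre-rhotic lowering): /u/ is a high vowel immediately before /r/, so it lowers to [o]. /i/ is a high vowel immediately before /r/, so it lowers to [e]. /vmurinvagairog/ → vmorinvagaerog.
Rule 4 (nasal place assimilation): /n/ precedes the labial consonant /v/, so it assimilates in place to [m]. /vmorinvagaerog/ → vmorimvagaerog.
Rule 5 (final devoicing): /g/ is a voiced stop in word-final position, so it devoices to [k]. /vmorimvagaerog/ → vmorimvagaerok.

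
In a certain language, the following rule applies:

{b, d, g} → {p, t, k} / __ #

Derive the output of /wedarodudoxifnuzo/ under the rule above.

wedarodudoxifnuzo

No segment of /wedarodudoxifnuzo/ meets the structural description of the rule, so the form surfaces unchanged.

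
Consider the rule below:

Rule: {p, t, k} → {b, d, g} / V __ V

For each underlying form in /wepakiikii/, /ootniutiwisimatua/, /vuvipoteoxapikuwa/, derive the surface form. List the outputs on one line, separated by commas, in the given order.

webagiigii, ootniudiwisimadua, vuvibodeoxabiguwa

/wepakiikii/: /p/ is a voiceless stop between vowels /e/ and /a/, so it voices to [b]. /k/ is a voiceless stop between vowels /a/ and /i/, so it voices to [g]. /k/ is a voiceless stop between vowels /i/ and /i/, so it voices to [g]. → [webagiigii].
/ootniutiwisimatua/: /t/ is a voiceless stop between vowels /u/ and /i/, so it voices to [d]. /t/ is a voiceless stop between vowels /a/ and /u/, so it voices to [d]. → [ootniudiwisimadua].
/vuvipoteoxapikuwa/: /p/ is a voiceless stop between vowels /i/ and /o/, so it voices to [b]. /t/ is a voiceless stop between vowels /o/ and /e/, so it voices to [d]. /p/ is a voiceless stop between vowels /a/ and /i/, so it voices to [b]. /k/ is a voiceless stop between vowels /i/ and /u/, so it voices to [g]. → [vuvibodeoxabiguwa].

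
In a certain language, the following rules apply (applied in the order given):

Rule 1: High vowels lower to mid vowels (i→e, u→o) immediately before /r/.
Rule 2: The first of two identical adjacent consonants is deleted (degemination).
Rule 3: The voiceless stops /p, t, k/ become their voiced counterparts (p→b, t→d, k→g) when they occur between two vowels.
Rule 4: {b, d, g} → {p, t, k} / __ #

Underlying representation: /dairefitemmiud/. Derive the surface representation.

Rule 1 (pre-rhotic lowering): /i/ is a high vowel immediately before /r/, so it lowers to [e]. /dairefitemmiud/ → daerefitemmiud.
Rule 2 (degemination): /mm/ is a geminate; the first /m/ deletes. /daerefitemmiud/ → daerefitemiud.
Rule 3 (intervocalic voicing): /t/ is a voiceless stop between vowels /i/ and /e/, so it voices to [d]. /daerefitemiud/ → daerefidemiud.
Rule 4 (final devoicing): /d/ is a voiced stop in word-final position, so it devoices to [t]. /daerefidemiud/ → daerefidemiut.

daerefidemiut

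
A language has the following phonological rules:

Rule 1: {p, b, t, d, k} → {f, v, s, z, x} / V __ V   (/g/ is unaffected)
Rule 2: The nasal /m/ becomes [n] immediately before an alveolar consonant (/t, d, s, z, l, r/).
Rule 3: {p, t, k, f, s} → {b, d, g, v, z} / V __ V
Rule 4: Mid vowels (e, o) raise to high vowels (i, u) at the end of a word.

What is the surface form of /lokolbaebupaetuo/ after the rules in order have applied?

Rule 1 (intervocalic spirantization): /k/ is a stop between vowels /o/ and /o/, so it spirantizes to the fricative [x]. /b/ is a stop between vowels /e/ and /u/, so it spirantizes to the fricative [v]. /p/ is a stop between vowels /u/ and /a/, so it spirantizes to the fricative [f]. /t/ is a stop between vowels /e/ and /u/, so it spirantizes to the fricative [s]. /lokolbaebupaetuo/ → loxolbaevufaesuo.
Rule 2 (nasal place assimilation): no segment meets the environment; /loxolbaevufaesuo/ is unchanged.
Rule 3 (intervocalic voicing): /f/ is a voiceless obstruent between vowels /u/ and /a/, so it voices to [v]. /s/ is a voiceless obstruent between vowels /e/ and /u/, so it voices to [z]. /loxolbaevufaesuo/ → loxolbaevuvaezuo.
Rule 4 (final vowel raising): /o/ is a mid vowel in word-final position, so it raises to [u]. /loxolbaevuvaezuo/ → loxolbaevuvaezuu.

loxolbaevuvaezuu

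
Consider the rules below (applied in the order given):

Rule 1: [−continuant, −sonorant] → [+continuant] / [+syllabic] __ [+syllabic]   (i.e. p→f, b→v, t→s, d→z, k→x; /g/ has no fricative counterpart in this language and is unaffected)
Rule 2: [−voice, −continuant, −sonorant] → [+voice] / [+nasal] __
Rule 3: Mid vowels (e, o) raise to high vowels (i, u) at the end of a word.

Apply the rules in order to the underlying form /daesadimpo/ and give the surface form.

daesazimbu

Rule 1 (intervocalic spirantization): /d/ is a stop between vowels /a/ and /i/, so it spirantizes to the fricative [z]. /daesadimpo/ → daesazimpo.
Rule 2 (post-nasal voicing): /p/ is a voiceless stop immediately after the nasal /m/, so it voices to [b]. /daesazimpo/ → daesazimbo.
Rule 3 (final vowel raising): /o/ is a mid vowel in word-final position, so it raises to [u]. /daesazimbo/ → daesazimbu.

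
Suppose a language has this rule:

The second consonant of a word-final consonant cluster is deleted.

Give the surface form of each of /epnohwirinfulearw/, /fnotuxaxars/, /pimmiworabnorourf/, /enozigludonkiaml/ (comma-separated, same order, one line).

epnohwirinfulear, fnotuxaxar, pimmiworabnorour, enozigludonkiam

/epnohwirinfulearw/: /w/ is the second consonant of a word-final cluster /rw/, so it deletes. → [epnohwirinfulear].
/fnotuxaxars/: /s/ is the second consonant of a word-final cluster /rs/, so it deletes. → [fnotuxaxar].
/pimmiworabnorourf/: /f/ is the second consonant of a word-final cluster /rf/, so it deletes. → [pimmiworabnorour].
/enozigludonkiaml/: /l/ is the second consonant of a word-final cluster /ml/, so it deletes. → [enozigludonkiam].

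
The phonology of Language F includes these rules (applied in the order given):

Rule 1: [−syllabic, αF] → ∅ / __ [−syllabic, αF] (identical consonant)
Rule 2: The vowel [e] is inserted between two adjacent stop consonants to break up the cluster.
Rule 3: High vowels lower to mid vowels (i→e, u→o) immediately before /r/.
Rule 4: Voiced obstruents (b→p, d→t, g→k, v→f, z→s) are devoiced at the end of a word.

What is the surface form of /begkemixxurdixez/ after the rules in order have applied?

begekemixordixes

Rule 1 (degemination): /xx/ is a geminate; the first /x/ deletes. /begkemixxurdixez/ → begkemixurdixez.
Rule 2 (stop-cluster e-epenthesis): /g/ and /k/ form a stop–stop cluster, so [e] is inserted between them. /begkemixurdixez/ → begekemixurdixez.
Rule 3 (pre-rhotic lowering): /u/ is a high vowel immediately before /r/, so it lowers to [o]. /begekemixurdixez/ → begekemixordixez.
Rule 4 (final devoicing): /z/ is a voiced obstruent in word-final position, so it devoices to [s]. /begekemixordixez/ → begekemixordixes.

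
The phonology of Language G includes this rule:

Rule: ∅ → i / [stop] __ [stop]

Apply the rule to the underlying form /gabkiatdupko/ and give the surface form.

/b/ and /k/ form a stop–stop cluster, so [i] is inserted between them.
/t/ and /d/ form a stop–stop cluster, so [i] is inserted between them.
/p/ and /k/ form a stop–stop cluster, so [i] is inserted between them.
Surface form: [gabikiatidupiko].

gabikiatidupiko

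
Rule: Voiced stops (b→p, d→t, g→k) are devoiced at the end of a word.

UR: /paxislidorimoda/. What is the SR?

paxislidorimoda

No segment of /paxislidorimoda/ meets the structural description of the rule, so the form surfaces unchanged.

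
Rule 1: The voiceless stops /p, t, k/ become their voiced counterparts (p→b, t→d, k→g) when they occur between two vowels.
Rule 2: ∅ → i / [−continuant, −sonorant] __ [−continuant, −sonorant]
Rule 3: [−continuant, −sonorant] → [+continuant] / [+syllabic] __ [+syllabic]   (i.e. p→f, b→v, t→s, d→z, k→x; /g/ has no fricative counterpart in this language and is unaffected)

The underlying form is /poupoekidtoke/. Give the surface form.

Rule 1 (intervocalic voicing): /p/ is a voiceless stop between vowels /u/ and /o/, so it voices to [b]. /k/ is a voiceless stop between vowels /e/ and /i/, so it voices to [g]. /k/ is a voiceless stop between vowels /o/ and /e/, so it voices to [g]. /poupoekidtoke/ → pouboegidtoge.
Rule 2 (stop-cluster i-epenthesis): /d/ and /t/ form a stop–stop cluster, so [i] is inserted between them. /pouboegidtoge/ → pouboegiditoge.
Rule 3 (intervocalic spirantization): /b/ is a stop between vowels /u/ and /o/, so it spirantizes to the fricative [v]. /d/ is a stop between vowels /i/ and /i/, so it spirantizes to the fricative [z]. /t/ is a stop between vowels /i/ and /o/, so it spirantizes to the fricative [s]. /pouboegiditoge/ → pouvoegizisoge.

pouvoegizisoge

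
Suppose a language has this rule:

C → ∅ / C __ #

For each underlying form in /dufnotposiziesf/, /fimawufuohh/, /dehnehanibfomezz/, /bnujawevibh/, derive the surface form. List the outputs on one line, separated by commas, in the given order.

/dufnotposiziesf/: /f/ is the second consonant of a word-final cluster /sf/, so it deletes. → [dufnotposizies].
/fimawufuohh/: /h/ is the second consonant of a word-final cluster /hh/, so it deletes. → [fimawufuoh].
/dehnehanibfomezz/: /z/ is the second consonant of a word-final cluster /zz/, so it deletes. → [dehnehanibfomez].
/bnujawevibh/: /h/ is the second consonant of a word-final cluster /bh/, so it deletes. → [bnujawevib].

dufnotposizies, fimawufuoh, dehnehanibfomez, bnujawevib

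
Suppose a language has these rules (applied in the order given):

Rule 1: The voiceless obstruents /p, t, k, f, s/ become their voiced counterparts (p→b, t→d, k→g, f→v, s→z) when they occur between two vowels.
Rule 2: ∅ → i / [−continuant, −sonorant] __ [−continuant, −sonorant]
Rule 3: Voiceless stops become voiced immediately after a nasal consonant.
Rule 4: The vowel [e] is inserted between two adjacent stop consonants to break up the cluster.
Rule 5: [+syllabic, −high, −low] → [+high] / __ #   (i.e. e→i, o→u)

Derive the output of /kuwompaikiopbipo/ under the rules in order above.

kuwombaigiopibibu

Rule 1 (intervocalic voicing): /k/ is a voiceless obstruent between vowels /i/ and /i/, so it voices to [g]. /p/ is a voiceless obstruent between vowels /i/ and /o/, so it voices to [b]. /kuwompaikiopbipo/ → kuwompaigiopbibo.
Rule 2 (stop-cluster i-epenthesis): /p/ and /b/ form a stop–stop cluster, so [i] is inserted between them. /kuwompaigiopbibo/ → kuwompaigiopibibo.
Rule 3 (post-nasal voicing): /p/ is a voiceless stop immediately after the nasal /m/, so it voices to [b]. /kuwompaigiopibibo/ → kuwombaigiopibibo.
Rule 4 (stop-cluster e-epenthesis): no segment meets the environment; /kuwombaigiopibibo/ is unchanged.
Rule 5 (final vowel raising): /o/ is a mid vowel in word-final position, so it raises to [u]. /kuwombaigiopibibo/ → kuwombaigiopibibu.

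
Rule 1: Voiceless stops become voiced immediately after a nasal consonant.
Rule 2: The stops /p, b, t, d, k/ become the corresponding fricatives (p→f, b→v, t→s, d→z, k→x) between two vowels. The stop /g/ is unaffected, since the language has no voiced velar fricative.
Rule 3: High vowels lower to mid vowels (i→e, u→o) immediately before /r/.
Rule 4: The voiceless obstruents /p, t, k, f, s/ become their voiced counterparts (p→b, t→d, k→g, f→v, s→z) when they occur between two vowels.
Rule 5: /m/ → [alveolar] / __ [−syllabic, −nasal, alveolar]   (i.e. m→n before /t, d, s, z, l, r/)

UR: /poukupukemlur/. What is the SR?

pouxuvuxenlor

Rule 1 (post-nasal voicing): no segment meets the environment; /poukupukemlur/ is unchanged.
Rule 2 (intervocalic spirantization): /k/ is a stop between vowels /u/ and /u/, so it spirantizes to the fricative [x]. /p/ is a stop between vowels /u/ and /u/, so it spirantizes to the fricative [f]. /k/ is a stop between vowels /u/ and /e/, so it spirantizes to the fricative [x]. /poukupukemlur/ → pouxufuxemlur.
Rule 3 (pre-rhotic lowering): /u/ is a high vowel immediately before /r/, so it lowers to [o]. /pouxufuxemlur/ → pouxufuxemlor.
Rule 4 (intervocalic voicing): /f/ is a voiceless obstruent between vowels /u/ and /u/, so it voices to [v]. /pouxufuxemlor/ → pouxuvuxemlor.
Rule 5 (nasal place assimilation): /m/ precedes the alveolar consonant /l/, so it assimilates in place to [n]. /pouxuvuxemlor/ → pouxuvuxenlor.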